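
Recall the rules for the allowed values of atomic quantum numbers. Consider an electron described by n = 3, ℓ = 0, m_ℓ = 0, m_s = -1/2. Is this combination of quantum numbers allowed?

n = 3 is a positive integer. ℓ = 0 satisfies 0 ≤ ℓ ≤ n−1 = 2. m_ℓ = 0 lies in the range −ℓ … +ℓ (here 0). m_s = -1/2 is one of ±1/2.
All four constraints are satisfied.

Yes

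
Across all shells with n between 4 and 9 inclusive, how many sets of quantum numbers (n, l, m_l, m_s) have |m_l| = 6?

Per-shell orbital counts meeting the constraint:
n=7 → 2; n=8 → 4; n=9 → 6.
Orbitals: 2 + 4 + 6 = 12. Including both spin states (m_s = ±1/2) gives 2 × 12 = 24 states.

24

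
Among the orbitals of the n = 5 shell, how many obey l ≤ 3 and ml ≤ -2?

3

For n = 5, l ranges over 0 … 4.
Per l-value: l=2 → 1; l=3 → 2.
Total orbitals: 1 + 2 = 3.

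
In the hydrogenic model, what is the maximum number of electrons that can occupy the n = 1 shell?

2

A shell holds 2n² electrons: 2 × 1² = 2 × 1 = 2.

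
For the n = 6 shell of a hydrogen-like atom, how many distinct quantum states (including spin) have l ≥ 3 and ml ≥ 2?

With n = 6 the allowed l are 0, 1, …, 5.
Orbitals with l ≥ 3 and ml ≥ 2, by l: l=3 → 2; l=4 → 3; l=5 → 4.
Orbitals: 2 + 3 + 4 = 9. Each orbital carries two spin states, so 9 × 2 = 18 states.

18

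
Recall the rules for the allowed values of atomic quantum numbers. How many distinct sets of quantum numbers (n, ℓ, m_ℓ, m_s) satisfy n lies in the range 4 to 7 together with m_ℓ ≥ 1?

Count contributing orbitals for each principal shell:
n=4 → 6; n=5 → 10; n=6 → 15; n=7 → 21.
Orbitals: 6 + 10 + 15 + 21 = 52. Including both spin states (m_s = ±1/2) gives 2 × 52 = 104 states.

104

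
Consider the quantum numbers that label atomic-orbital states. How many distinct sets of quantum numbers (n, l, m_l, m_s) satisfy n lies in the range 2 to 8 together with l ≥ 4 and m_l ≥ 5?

Go shell by shell, enumerating (l, m_l) with l ≥ 4 and m_l ≥ 5:
n=6 → 1; n=7 → 3; n=8 → 6.
Orbitals: 1 + 3 + 6 = 10. Including both spin states (m_s = ±1/2) gives 2 × 10 = 20 states.

20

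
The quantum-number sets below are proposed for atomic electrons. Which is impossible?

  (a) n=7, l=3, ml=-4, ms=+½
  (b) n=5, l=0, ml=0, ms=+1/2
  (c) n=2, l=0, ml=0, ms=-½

(a) has |ml| = 4 > l = 3, violating −l ≤ ml ≤ l.
The remaining sets (b), (c) satisfy all four rules.

(a)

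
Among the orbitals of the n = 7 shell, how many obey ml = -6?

For n = 7, l ranges over 0 … 6.
The (l, ml) pairs meeting ml = -6 give: l=6 → 1.
Total orbitals: 1.

1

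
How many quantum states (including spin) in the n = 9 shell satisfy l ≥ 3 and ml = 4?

10

For n = 9, l ranges over 0 … 8.
The (l, ml) pairs meeting l ≥ 3 and ml = 4 give: l=4 → 1; l=5 → 1; l=6 → 1; l=7 → 1; l=8 → 1.
Orbitals: 1 + 1 + 1 + 1 + 1 = 5. Each orbital carries two spin states, so 5 × 2 = 10 states.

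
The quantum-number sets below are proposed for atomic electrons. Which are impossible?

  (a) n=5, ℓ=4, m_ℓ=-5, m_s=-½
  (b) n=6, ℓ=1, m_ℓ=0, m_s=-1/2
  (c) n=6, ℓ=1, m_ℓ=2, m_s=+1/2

(a) has |m_ℓ| = 5 > ℓ = 4, violating −ℓ ≤ m_ℓ ≤ ℓ.
(c) has |m_ℓ| = 2 > ℓ = 1, violating −ℓ ≤ m_ℓ ≤ ℓ.
The remaining set (b) satisfies all four rules.

(a) and (c)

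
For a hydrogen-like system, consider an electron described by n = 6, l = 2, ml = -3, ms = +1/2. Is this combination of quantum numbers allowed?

Invalid

The magnetic quantum number must satisfy −l ≤ ml ≤ l. With l = 2, ml can only be -2, -1, 0, 1, 2, so ml = -3 is forbidden.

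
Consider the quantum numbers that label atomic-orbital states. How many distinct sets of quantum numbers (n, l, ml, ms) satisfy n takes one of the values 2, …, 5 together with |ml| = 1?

Per-shell orbital counts meeting the constraint:
n=2 → 2; n=3 → 4; n=4 → 6; n=5 → 8.
Orbitals: 2 + 4 + 6 + 8 = 20. Including both spin states (ms = ±1/2) gives 2 × 20 = 40 states.

40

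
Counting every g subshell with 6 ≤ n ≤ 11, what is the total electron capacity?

108

A g subshell (l = 4) exists for every n ≥ 5, so shells n = 6, 7, 8, 9, 10, 11 each contribute one — 6 subshells.
Since each g subshell holds 2(2·4+1) = 18 electrons, the total is 6 × 18 = 108.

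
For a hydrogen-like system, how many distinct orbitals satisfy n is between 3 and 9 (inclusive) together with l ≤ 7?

263

For each n in the range, tally the orbitals obeying l ≤ 7:
n=3 → 9; n=4 → 16; n=5 → 25; n=6 → 36; n=7 → 49; n=8 → 64; n=9 → 64.
Total orbitals: 9 + 16 + 25 + 36 + 49 + 64 + 64 = 263.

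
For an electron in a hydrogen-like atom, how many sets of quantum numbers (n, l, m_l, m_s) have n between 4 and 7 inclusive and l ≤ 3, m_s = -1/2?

Count contributing orbitals for each principal shell:
n=4 → 16; n=5 → 16; n=6 → 16; n=7 → 16.
Orbitals: 16 + 16 + 16 + 16 = 64. With m_s fixed to -1/2 there is one state per orbital, so 64 states.

64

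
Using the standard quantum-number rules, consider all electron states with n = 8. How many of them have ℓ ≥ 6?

The n = 8 shell has ℓ = 0 through 7; check each.
Per ℓ-value: ℓ=6 → 13; ℓ=7 → 15.
Orbitals: 13 + 15 = 28. Each orbital carries two spin states, so 28 × 2 = 56 states.

56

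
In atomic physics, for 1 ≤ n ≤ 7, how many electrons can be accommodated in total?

280

Total orbitals = 1² + 2² + 3² + 4² + 5² + 6² + 7² = 140. Doubling for spin gives 280 electrons.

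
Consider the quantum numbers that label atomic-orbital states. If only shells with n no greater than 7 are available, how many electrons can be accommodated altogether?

Total orbitals = 1² + 2² + 3² + 4² + 5² + 6² + 7² = 140. Doubling for spin gives 280 electrons.

280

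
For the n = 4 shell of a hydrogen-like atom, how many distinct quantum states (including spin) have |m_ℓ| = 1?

The n = 4 shell has ℓ = 0 through 3; check each.
Per ℓ-value: ℓ=1 → 2; ℓ=2 → 2; ℓ=3 → 2.
Orbitals: 2 + 2 + 2 = 6. Each orbital carries two spin states, so 6 × 2 = 12 states.

12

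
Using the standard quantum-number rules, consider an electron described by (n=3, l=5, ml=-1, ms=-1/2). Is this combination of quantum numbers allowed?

The orbital quantum number must satisfy 0 ≤ l ≤ n−1. With n = 3 the allowed l values are 0, 1, 2, so l = 5 is out of range.

No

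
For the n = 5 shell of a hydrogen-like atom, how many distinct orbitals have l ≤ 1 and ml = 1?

With n = 5 the allowed l are 0, 1, …, 4.
Contributions: l=1 → 1.
Total orbitals: 1.

1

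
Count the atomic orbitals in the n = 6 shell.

The n = 6 shell contains n² = 6² = 36 orbitals.

36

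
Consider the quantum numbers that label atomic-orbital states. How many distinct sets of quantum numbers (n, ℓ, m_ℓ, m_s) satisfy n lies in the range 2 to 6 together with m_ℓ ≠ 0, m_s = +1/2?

70

Go shell by shell, enumerating (ℓ, m_ℓ) with m_ℓ ≠ 0:
n=2 → 2; n=3 → 6; n=4 → 12; n=5 → 20; n=6 → 30.
Orbitals: 2 + 6 + 12 + 20 + 30 = 70. With m_s fixed to +1/2 there is one state per orbital, so 70 states.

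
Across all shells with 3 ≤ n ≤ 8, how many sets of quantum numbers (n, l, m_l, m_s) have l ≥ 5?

148

For each n in the range, tally the orbitals obeying l ≥ 5:
n=6 → 11; n=7 → 24; n=8 → 39.
Orbitals: 11 + 24 + 39 = 74. Including both spin states (m_s = ±1/2) gives 2 × 74 = 148 states.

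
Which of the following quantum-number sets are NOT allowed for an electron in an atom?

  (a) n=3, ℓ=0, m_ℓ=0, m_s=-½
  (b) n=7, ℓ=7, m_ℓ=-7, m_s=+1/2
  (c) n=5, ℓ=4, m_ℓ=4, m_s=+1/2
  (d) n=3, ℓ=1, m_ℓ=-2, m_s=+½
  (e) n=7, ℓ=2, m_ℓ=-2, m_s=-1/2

(b) has ℓ = 7 ≥ n = 7, violating 0 ≤ ℓ ≤ n−1.
(d) has |m_ℓ| = 2 > ℓ = 1, violating −ℓ ≤ m_ℓ ≤ ℓ.
The remaining sets (a), (c), (e) satisfy all four rules.

(b) and (d)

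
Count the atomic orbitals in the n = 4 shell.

The n = 4 shell contains n² = 4² = 16 orbitals.

16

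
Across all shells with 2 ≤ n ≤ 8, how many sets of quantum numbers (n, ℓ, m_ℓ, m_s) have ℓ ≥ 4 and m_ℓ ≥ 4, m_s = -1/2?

Per-shell orbital counts meeting the constraint:
n=5 → 1; n=6 → 3; n=7 → 6; n=8 → 10.
Orbitals: 1 + 3 + 6 + 10 = 20. With m_s fixed to -1/2 there is one state per orbital, so 20 states.

20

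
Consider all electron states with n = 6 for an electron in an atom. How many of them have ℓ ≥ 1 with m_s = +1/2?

With n = 6 the allowed ℓ are 0, 1, …, 5.
Contributions: ℓ=1 → 3; ℓ=2 → 5; ℓ=3 → 7; ℓ=4 → 9; ℓ=5 → 11.
Orbitals: 3 + 5 + 7 + 9 + 11 = 35. With m_s fixed to a single value there is one state per orbital, giving 35 states.

35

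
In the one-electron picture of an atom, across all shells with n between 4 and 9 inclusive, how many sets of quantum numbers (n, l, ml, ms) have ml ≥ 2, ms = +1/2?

83

Go shell by shell, enumerating (l, ml) with ml ≥ 2:
n=4 → 3; n=5 → 6; n=6 → 10; n=7 → 15; n=8 → 21; n=9 → 28.
Orbitals: 3 + 6 + 10 + 15 + 21 + 28 = 83. With ms fixed to +1/2 there is one state per orbital, so 83 states.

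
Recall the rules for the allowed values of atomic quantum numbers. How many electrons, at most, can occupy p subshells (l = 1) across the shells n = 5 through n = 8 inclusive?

24

A p subshell (l = 1) exists for every n ≥ 2, so shells n = 5, 6, 7, 8 each contribute one — 4 subshells.
Since each p subshell holds 2(2·1+1) = 6 electrons, the total is 4 × 6 = 24.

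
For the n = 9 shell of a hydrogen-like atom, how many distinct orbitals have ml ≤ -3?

The (l, ml) pairs meeting ml ≤ -3 give: l=3 → 1; l=4 → 2; l=5 → 3; l=6 → 4; l=7 → 5; l=8 → 6.
Total orbitals: 1 + 2 + 3 + 4 + 5 + 6 = 21.

21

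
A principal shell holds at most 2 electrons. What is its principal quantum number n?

n = 1

2n² = 2 ⇒ n² = 1 ⇒ n = 1.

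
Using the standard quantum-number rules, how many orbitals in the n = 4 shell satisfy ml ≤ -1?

For n = 4, l ranges over 0 … 3.
The (l, ml) pairs meeting ml ≤ -1 give: l=1 → 1; l=2 → 2; l=3 → 3.
Total orbitals: 1 + 2 + 3 = 6.

6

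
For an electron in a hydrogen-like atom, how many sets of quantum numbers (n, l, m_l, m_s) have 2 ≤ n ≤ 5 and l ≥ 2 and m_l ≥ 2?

For each n in the range, tally the orbitals obeying l ≥ 2 and m_l ≥ 2:
n=3 → 1; n=4 → 3; n=5 → 6.
Orbitals: 1 + 3 + 6 = 10. Including both spin states (m_s = ±1/2) gives 2 × 10 = 20 states.

20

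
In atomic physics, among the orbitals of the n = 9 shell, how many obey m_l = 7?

2

The n = 9 shell has l = 0 through 8; check each.
Orbitals with m_l = 7, by l: l=7 → 1; l=8 → 1.
Total orbitals: 1 + 1 = 2.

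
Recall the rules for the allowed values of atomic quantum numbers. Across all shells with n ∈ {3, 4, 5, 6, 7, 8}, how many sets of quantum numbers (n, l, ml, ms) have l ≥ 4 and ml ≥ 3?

60

Go shell by shell, enumerating (l, ml) with l ≥ 4 and ml ≥ 3:
n=5 → 2; n=6 → 5; n=7 → 9; n=8 → 14.
Orbitals: 2 + 5 + 9 + 14 = 30. Including both spin states (ms = ±1/2) gives 2 × 30 = 60 states.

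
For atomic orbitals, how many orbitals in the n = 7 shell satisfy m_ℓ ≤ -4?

6

With n = 7 the allowed ℓ are 0, 1, …, 6.
Orbitals with m_ℓ ≤ -4, by ℓ: ℓ=4 → 1; ℓ=5 → 2; ℓ=6 → 3.
Total orbitals: 1 + 2 + 3 = 6.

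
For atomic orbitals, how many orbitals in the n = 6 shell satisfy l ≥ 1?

35

For n = 6, l ranges over 0 … 5.
Orbitals with l ≥ 1, by l: l=1 → 3; l=2 → 5; l=3 → 7; l=4 → 9; l=5 → 11.
Total orbitals: 3 + 5 + 7 + 9 + 11 = 35.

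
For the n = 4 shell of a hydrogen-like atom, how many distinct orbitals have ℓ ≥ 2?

12

Orbitals with ℓ ≥ 2, by ℓ: ℓ=2 → 5; ℓ=3 → 7.
Total orbitals: 5 + 7 = 12.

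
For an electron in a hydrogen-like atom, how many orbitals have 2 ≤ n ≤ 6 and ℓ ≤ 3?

61

Per-shell orbital counts meeting the constraint:
n=2 → 4; n=3 → 9; n=4 → 16; n=5 → 16; n=6 → 16.
Total orbitals: 4 + 9 + 16 + 16 + 16 = 61.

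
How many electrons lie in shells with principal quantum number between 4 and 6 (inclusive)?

Shell n has n² orbitals: 4²=16 + 5²=25 + 6²=36 = 77 orbitals.
Two spin states per orbital: 2 × 77 = 154 electrons.

154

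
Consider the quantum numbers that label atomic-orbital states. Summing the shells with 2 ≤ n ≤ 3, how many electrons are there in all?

Shell n has n² orbitals: 2²=4 + 3²=9 = 13 orbitals.
Two spin states per orbital: 2 × 13 = 26 electrons.

26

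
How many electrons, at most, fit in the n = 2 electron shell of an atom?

8

A shell holds 2n² electrons: 2 × 2² = 2 × 4 = 8.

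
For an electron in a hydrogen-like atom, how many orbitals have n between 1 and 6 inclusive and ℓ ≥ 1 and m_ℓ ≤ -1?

35

Per-shell orbital counts meeting the constraint:
n=2 → 1; n=3 → 3; n=4 → 6; n=5 → 10; n=6 → 15.
Total orbitals: 1 + 3 + 6 + 10 + 15 = 35.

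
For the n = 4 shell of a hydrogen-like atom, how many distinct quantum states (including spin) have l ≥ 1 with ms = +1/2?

Go through l = 0, …, 3 (the values permitted for n = 4).
The (l, ml) pairs meeting l ≥ 1 give: l=1 → 3; l=2 → 5; l=3 → 7.
Orbitals: 3 + 5 + 7 = 15. With ms fixed to a single value there is one state per orbital, giving 15 states.

15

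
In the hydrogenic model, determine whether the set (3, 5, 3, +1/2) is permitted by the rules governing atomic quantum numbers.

The orbital quantum number must satisfy 0 ≤ ℓ ≤ n−1. With n = 3 the allowed ℓ values are 0, 1, 2, so ℓ = 5 is out of range.

No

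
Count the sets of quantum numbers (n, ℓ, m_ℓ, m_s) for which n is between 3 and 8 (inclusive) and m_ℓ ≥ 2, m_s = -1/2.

56

Count contributing orbitals for each principal shell:
n=3 → 1; n=4 → 3; n=5 → 6; n=6 → 10; n=7 → 15; n=8 → 21.
Orbitals: 1 + 3 + 6 + 10 + 15 + 21 = 56. With m_s fixed to -1/2 there is one state per orbital, so 56 states.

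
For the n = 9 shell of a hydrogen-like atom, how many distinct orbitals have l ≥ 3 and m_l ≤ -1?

33

With n = 9 the allowed l are 0, 1, …, 8.
Contributions: l=3 → 3; l=4 → 4; l=5 → 5; l=6 → 6; l=7 → 7; l=8 → 8.
Total orbitals: 3 + 4 + 5 + 6 + 7 + 8 = 33.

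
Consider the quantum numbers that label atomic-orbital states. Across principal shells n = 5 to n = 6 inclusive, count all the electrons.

Shell n has n² orbitals: 5²=25 + 6²=36 = 61 orbitals.
Two spin states per orbital: 2 × 61 = 122 electrons.

122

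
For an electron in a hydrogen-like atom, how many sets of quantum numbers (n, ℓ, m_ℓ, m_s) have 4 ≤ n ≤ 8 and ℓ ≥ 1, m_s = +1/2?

185

Count contributing orbitals for each principal shell:
n=4 → 15; n=5 → 24; n=6 → 35; n=7 → 48; n=8 → 63.
Orbitals: 15 + 24 + 35 + 48 + 63 = 185. With m_s fixed to +1/2 there is one state per orbital, so 185 states.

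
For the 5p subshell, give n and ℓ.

The leading integer gives n = 5; the letter 'p' means ℓ = 1.

n = 5, ℓ = 1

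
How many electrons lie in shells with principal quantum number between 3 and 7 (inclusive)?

270

Shell n has n² orbitals: 3²=9 + 4²=16 + 5²=25 + 6²=36 + 7²=49 = 135 orbitals.
Two spin states per orbital: 2 × 135 = 270 electrons.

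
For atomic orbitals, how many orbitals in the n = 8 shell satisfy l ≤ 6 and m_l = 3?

4

The (l, m_l) pairs meeting l ≤ 6 and m_l = 3 give: l=3 → 1; l=4 → 1; l=5 → 1; l=6 → 1.
Total orbitals: 1 + 1 + 1 + 1 = 4.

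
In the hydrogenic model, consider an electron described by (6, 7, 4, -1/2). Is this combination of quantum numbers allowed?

Invalid

The orbital quantum number must satisfy 0 ≤ ℓ ≤ n−1. With n = 6 the allowed ℓ values are 0, 1, 2, 3, 4, 5, so ℓ = 7 is out of range.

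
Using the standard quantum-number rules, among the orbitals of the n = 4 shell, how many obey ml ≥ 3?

1

Per l-value: l=3 → 1.
Total orbitals: 1.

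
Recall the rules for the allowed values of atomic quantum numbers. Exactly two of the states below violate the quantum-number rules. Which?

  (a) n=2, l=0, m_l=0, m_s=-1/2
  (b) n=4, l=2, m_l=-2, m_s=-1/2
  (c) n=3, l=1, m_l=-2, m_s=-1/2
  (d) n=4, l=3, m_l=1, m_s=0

(c) and (d)

(c) has |m_l| = 2 > l = 1, violating −l ≤ m_l ≤ l.
(d) has m_s = 0, but an electron's spin must be ±1/2.
The remaining sets (a), (b) satisfy all four rules.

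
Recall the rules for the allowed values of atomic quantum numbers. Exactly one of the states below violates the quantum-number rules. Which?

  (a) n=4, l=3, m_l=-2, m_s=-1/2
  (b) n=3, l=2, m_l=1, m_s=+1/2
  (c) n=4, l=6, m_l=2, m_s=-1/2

(c)

(c) has l = 6 ≥ n = 4, violating 0 ≤ l ≤ n−1.
The remaining sets (a), (b) satisfy all four rules.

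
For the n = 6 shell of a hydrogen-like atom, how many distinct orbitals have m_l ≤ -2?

10

The (l, m_l) pairs meeting m_l ≤ -2 give: l=2 → 1; l=3 → 2; l=4 → 3; l=5 → 4.
Total orbitals: 1 + 2 + 3 + 4 = 10.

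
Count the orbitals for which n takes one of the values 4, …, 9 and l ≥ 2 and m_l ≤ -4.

Go shell by shell, enumerating (l, m_l) with l ≥ 2 and m_l ≤ -4:
n=5 → 1; n=6 → 3; n=7 → 6; n=8 → 10; n=9 → 15.
Total orbitals: 1 + 3 + 6 + 10 + 15 = 35.

35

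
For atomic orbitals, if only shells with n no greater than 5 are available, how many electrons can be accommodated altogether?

Total orbitals = 1² + 2² + 3² + 4² + 5² = 55. Doubling for spin gives 110 electrons.

110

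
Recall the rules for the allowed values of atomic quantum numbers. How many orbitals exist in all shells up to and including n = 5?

Total orbitals = 1² + 2² + 3² + 4² + 5² = 55.

55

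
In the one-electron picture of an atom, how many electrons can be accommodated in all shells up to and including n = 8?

408

Total orbitals = 1² + 2² + 3² + 4² + 5² + 6² + 7² + 8² = 204. Doubling for spin gives 408 electrons.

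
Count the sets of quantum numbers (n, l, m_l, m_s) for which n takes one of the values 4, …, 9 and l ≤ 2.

108

Work shell by shell — for each n, count the (l, m_l) pairs that satisfy l ≤ 2:
n=4 → 9; n=5 → 9; n=6 → 9; n=7 → 9; n=8 → 9; n=9 → 9.
Orbitals: 9 + 9 + 9 + 9 + 9 + 9 = 54. Including both spin states (m_s = ±1/2) gives 2 × 54 = 108 states.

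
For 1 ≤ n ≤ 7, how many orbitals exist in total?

140

Total orbitals = 1² + 2² + 3² + 4² + 5² + 6² + 7² = 140.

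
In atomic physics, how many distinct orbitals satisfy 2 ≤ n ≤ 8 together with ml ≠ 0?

168

Count contributing orbitals for each principal shell:
n=2 → 2; n=3 → 6; n=4 → 12; n=5 → 20; n=6 → 30; n=7 → 42; n=8 → 56.
Total orbitals: 2 + 6 + 12 + 20 + 30 + 42 + 56 = 168.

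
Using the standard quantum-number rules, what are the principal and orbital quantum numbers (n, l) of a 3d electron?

The leading integer gives n = 3; the letter 'd' means l = 2.

n = 3, l = 2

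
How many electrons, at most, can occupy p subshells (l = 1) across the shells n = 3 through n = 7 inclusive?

A p subshell (l = 1) exists for every n ≥ 2, so shells n = 3, 4, 5, 6, 7 each contribute one — 5 subshells.
Since each p subshell holds 2(2·1+1) = 6 electrons, the total is 5 × 6 = 30.

30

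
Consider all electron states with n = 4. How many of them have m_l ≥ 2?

For n = 4, l ranges over 0 … 3.
The (l, m_l) pairs meeting m_l ≥ 2 give: l=2 → 1; l=3 → 2.
Orbitals: 1 + 2 = 3. Each orbital carries two spin states, so 3 × 2 = 6 states.

6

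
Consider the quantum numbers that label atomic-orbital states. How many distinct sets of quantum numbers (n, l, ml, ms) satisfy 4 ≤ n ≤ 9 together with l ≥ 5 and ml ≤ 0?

140

Treat each shell separately and count matching orbitals:
n=6 → 6; n=7 → 13; n=8 → 21; n=9 → 30.
Orbitals: 6 + 13 + 21 + 30 = 70. Including both spin states (ms = ±1/2) gives 2 × 70 = 140 states.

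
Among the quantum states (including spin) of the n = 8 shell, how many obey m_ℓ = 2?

12

The n = 8 shell has ℓ = 0 through 7; check each.
Contributions: ℓ=2 → 1; ℓ=3 → 1; ℓ=4 → 1; ℓ=5 → 1; ℓ=6 → 1; ℓ=7 → 1.
Orbitals: 1 + 1 + 1 + 1 + 1 + 1 = 6. Each orbital carries two spin states, so 6 × 2 = 12 states.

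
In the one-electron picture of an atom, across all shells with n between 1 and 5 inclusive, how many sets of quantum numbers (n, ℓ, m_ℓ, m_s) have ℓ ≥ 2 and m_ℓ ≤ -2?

For each n in the range, tally the orbitals obeying ℓ ≥ 2 and m_ℓ ≤ -2:
n=3 → 1; n=4 → 3; n=5 → 6.
Orbitals: 1 + 3 + 6 = 10. Including both spin states (m_s = ±1/2) gives 2 × 10 = 20 states.

20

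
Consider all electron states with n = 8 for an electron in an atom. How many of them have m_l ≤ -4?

20

Go through l = 0, …, 7 (the values permitted for n = 8).
The (l, m_l) pairs meeting m_l ≤ -4 give: l=4 → 1; l=5 → 2; l=6 → 3; l=7 → 4.
Orbitals: 1 + 2 + 3 + 4 = 10. Each orbital carries two spin states, so 10 × 2 = 20 states.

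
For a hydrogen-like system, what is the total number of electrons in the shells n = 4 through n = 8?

380

Shell n has n² orbitals: 4²=16 + 5²=25 + 6²=36 + 7²=49 + 8²=64 = 190 orbitals.
Two spin states per orbital: 2 × 190 = 380 electrons.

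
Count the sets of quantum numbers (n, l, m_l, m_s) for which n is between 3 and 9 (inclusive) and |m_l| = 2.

112

For each n in the range, tally the orbitals obeying |m_l| = 2:
n=3 → 2; n=4 → 4; n=5 → 6; n=6 → 8; n=7 → 10; n=8 → 12; n=9 → 14.
Orbitals: 2 + 4 + 6 + 8 + 10 + 12 + 14 = 56. Including both spin states (m_s = ±1/2) gives 2 × 56 = 112 states.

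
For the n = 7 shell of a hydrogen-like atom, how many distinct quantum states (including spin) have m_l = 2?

Per l-value: l=2 → 1; l=3 → 1; l=4 → 1; l=5 → 1; l=6 → 1.
Orbitals: 1 + 1 + 1 + 1 + 1 = 5. Each orbital carries two spin states, so 5 × 2 = 10 states.

10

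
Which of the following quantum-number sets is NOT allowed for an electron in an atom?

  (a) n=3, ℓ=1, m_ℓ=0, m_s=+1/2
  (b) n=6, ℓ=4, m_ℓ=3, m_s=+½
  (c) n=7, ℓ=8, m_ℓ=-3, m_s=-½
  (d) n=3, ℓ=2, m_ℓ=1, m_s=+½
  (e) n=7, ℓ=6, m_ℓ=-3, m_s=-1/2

(c) has ℓ = 8 ≥ n = 7, violating 0 ≤ ℓ ≤ n−1.
The remaining sets (a), (b), (d), (e) satisfy all four rules.

(c)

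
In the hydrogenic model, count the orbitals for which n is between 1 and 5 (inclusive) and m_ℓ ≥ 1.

20

Per-shell orbital counts meeting the constraint:
n=2 → 1; n=3 → 3; n=4 → 6; n=5 → 10.
Total orbitals: 1 + 3 + 6 + 10 = 20.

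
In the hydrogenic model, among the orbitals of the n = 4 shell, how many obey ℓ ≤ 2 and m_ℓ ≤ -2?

For n = 4, ℓ ranges over 0 … 3.
Per ℓ-value: ℓ=2 → 1.
Total orbitals: 1.

1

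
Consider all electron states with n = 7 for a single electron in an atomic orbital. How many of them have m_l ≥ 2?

The n = 7 shell has l = 0 through 6; check each.
Per l-value: l=2 → 1; l=3 → 2; l=4 → 3; l=5 → 4; l=6 → 5.
Orbitals: 1 + 2 + 3 + 4 + 5 = 15. Each orbital carries two spin states, so 15 × 2 = 30 states.

30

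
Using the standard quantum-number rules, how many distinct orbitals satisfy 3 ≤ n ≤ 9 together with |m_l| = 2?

56

Count contributing orbitals for each principal shell:
n=3 → 2; n=4 → 4; n=5 → 6; n=6 → 8; n=7 → 10; n=8 → 12; n=9 → 14.
Total orbitals: 2 + 4 + 6 + 8 + 10 + 12 + 14 = 56.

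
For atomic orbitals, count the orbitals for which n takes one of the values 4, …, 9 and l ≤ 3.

96

Treat each shell separately and count matching orbitals:
n=4 → 16; n=5 → 16; n=6 → 16; n=7 → 16; n=8 → 16; n=9 → 16.
Total orbitals: 16 + 16 + 16 + 16 + 16 + 16 = 96.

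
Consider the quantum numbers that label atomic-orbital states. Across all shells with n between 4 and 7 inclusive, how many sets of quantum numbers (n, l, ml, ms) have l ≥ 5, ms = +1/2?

35

For each n in the range, tally the orbitals obeying l ≥ 5:
n=6 → 11; n=7 → 24.
Orbitals: 11 + 24 = 35. With ms fixed to +1/2 there is one state per orbital, so 35 states.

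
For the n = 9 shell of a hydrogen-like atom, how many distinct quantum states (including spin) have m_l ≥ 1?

For n = 9, l ranges over 0 … 8.
The (l, m_l) pairs meeting m_l ≥ 1 give: l=1 → 1; l=2 → 2; l=3 → 3; l=4 → 4; l=5 → 5; l=6 → 6; l=7 → 7; l=8 → 8.
Orbitals: 1 + 2 + 3 + 4 + 5 + 6 + 7 + 8 = 36. Each orbital carries two spin states, so 36 × 2 = 72 states.

72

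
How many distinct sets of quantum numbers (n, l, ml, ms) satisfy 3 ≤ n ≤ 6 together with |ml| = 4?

Treat each shell separately and count matching orbitals:
n=5 → 2; n=6 → 4.
Orbitals: 2 + 4 = 6. Including both spin states (ms = ±1/2) gives 2 × 6 = 12 states.

12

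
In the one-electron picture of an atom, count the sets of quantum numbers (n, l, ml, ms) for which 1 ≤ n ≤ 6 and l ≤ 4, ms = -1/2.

80

Treat each shell separately and count matching orbitals:
n=1 → 1; n=2 → 4; n=3 → 9; n=4 → 16; n=5 → 25; n=6 → 25.
Orbitals: 1 + 4 + 9 + 16 + 25 + 25 = 80. With ms fixed to -1/2 there is one state per orbital, so 80 states.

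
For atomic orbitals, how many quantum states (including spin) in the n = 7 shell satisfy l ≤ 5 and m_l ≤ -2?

20

With n = 7 the allowed l are 0, 1, …, 6.
Per l-value: l=2 → 1; l=3 → 2; l=4 → 3; l=5 → 4.
Orbitals: 1 + 2 + 3 + 4 = 10. Each orbital carries two spin states, so 10 × 2 = 20 states.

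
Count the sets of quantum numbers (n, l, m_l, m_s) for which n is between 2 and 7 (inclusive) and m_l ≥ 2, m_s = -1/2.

For each n in the range, tally the orbitals obeying m_l ≥ 2:
n=3 → 1; n=4 → 3; n=5 → 6; n=6 → 10; n=7 → 15.
Orbitals: 1 + 3 + 6 + 10 + 15 = 35. With m_s fixed to -1/2 there is one state per orbital, so 35 states.

35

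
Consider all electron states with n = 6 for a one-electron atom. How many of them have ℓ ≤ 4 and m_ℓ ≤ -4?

Go through ℓ = 0, …, 5 (the values permitted for n = 6).
The (ℓ, m_ℓ) pairs meeting ℓ ≤ 4 and m_ℓ ≤ -4 give: ℓ=4 → 1.
Orbitals: 1. Each orbital carries two spin states, so 1 × 2 = 2 states.

2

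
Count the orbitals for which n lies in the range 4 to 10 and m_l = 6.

10

For each n in the range, tally the orbitals obeying m_l = 6:
n=7 → 1; n=8 → 2; n=9 → 3; n=10 → 4.
Total orbitals: 1 + 2 + 3 + 4 = 10.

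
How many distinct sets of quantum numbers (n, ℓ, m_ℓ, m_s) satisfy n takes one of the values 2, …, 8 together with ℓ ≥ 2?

350

For each n in the range, tally the orbitals obeying ℓ ≥ 2:
n=3 → 5; n=4 → 12; n=5 → 21; n=6 → 32; n=7 → 45; n=8 → 60.
Orbitals: 5 + 12 + 21 + 32 + 45 + 60 = 175. Including both spin states (m_s = ±1/2) gives 2 × 175 = 350 states.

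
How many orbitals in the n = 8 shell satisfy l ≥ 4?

48

Go through l = 0, …, 7 (the values permitted for n = 8).
The (l, ml) pairs meeting l ≥ 4 give: l=4 → 9; l=5 → 11; l=6 → 13; l=7 → 15.
Total orbitals: 9 + 11 + 13 + 15 = 48.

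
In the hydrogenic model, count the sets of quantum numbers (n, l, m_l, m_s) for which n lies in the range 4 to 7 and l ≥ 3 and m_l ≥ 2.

60

Go shell by shell, enumerating (l, m_l) with l ≥ 3 and m_l ≥ 2:
n=4 → 2; n=5 → 5; n=6 → 9; n=7 → 14.
Orbitals: 2 + 5 + 9 + 14 = 30. Including both spin states (m_s = ±1/2) gives 2 × 30 = 60 states.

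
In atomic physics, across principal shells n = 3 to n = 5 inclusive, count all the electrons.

Shell n has n² orbitals: 3²=9 + 4²=16 + 5²=25 = 50 orbitals.
Two spin states per orbital: 2 × 50 = 100 electrons.

100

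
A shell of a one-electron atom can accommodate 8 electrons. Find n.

n = 2

2n² = 8 ⇒ n² = 4 ⇒ n = 2.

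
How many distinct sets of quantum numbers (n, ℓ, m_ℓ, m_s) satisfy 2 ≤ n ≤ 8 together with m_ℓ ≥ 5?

Work shell by shell — for each n, count the (ℓ, m_ℓ) pairs that satisfy m_ℓ ≥ 5:
n=6 → 1; n=7 → 3; n=8 → 6.
Orbitals: 1 + 3 + 6 = 10. Including both spin states (m_s = ±1/2) gives 2 × 10 = 20 states.

20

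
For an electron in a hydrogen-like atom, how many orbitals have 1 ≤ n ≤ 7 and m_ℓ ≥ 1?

Go shell by shell, enumerating (ℓ, m_ℓ) with m_ℓ ≥ 1:
n=2 → 1; n=3 → 3; n=4 → 6; n=5 → 10; n=6 → 15; n=7 → 21.
Total orbitals: 1 + 3 + 6 + 10 + 15 + 21 = 56.

56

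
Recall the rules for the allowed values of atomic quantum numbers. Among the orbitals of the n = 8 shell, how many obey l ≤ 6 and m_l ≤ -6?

1

For n = 8, l ranges over 0 … 7.
The (l, m_l) pairs meeting l ≤ 6 and m_l ≤ -6 give: l=6 → 1.
Total orbitals: 1.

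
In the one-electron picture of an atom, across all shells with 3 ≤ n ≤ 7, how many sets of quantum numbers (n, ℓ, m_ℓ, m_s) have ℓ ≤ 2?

Work shell by shell — for each n, count the (ℓ, m_ℓ) pairs that satisfy ℓ ≤ 2:
n=3 → 9; n=4 → 9; n=5 → 9; n=6 → 9; n=7 → 9.
Orbitals: 9 + 9 + 9 + 9 + 9 = 45. Including both spin states (m_s = ±1/2) gives 2 × 45 = 90 states.

90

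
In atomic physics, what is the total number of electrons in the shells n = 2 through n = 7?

Shell n has n² orbitals: 2²=4 + 3²=9 + 4²=16 + 5²=25 + 6²=36 + 7²=49 = 139 orbitals.
Two spin states per orbital: 2 × 139 = 278 electrons.

278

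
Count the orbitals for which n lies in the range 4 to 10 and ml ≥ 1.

Go shell by shell, enumerating (l, ml) with ml ≥ 1:
n=4 → 6; n=5 → 10; n=6 → 15; n=7 → 21; n=8 → 28; n=9 → 36; n=10 → 45.
Total orbitals: 6 + 10 + 15 + 21 + 28 + 36 + 45 = 161.

161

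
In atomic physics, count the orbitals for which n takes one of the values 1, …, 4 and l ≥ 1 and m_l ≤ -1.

Count contributing orbitals for each principal shell:
n=2 → 1; n=3 → 3; n=4 → 6.
Total orbitals: 1 + 3 + 6 = 10.

10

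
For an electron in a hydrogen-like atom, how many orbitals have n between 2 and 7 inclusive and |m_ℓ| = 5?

Count contributing orbitals for each principal shell:
n=6 → 2; n=7 → 4.
Total orbitals: 2 + 4 = 6.

6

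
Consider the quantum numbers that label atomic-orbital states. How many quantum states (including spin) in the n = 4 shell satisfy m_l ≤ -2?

With n = 4 the allowed l are 0, 1, …, 3.
Per l-value: l=2 → 1; l=3 → 2.
Orbitals: 1 + 2 = 3. Each orbital carries two spin states, so 3 × 2 = 6 states.

6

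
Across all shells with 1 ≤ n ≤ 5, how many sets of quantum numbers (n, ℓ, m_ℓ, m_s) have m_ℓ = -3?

Treat each shell separately and count matching orbitals:
n=4 → 1; n=5 → 2.
Orbitals: 1 + 2 = 3. Including both spin states (m_s = ±1/2) gives 2 × 3 = 6 states.

6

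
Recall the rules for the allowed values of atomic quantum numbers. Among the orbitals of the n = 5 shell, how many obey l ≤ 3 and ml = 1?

With n = 5 the allowed l are 0, 1, …, 4.
Contributions: l=1 → 1; l=2 → 1; l=3 → 1.
Total orbitals: 1 + 1 + 1 = 3.

3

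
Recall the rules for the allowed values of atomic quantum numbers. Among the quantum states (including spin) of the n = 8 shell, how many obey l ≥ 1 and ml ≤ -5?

Contributions: l=5 → 1; l=6 → 2; l=7 → 3.
Orbitals: 1 + 2 + 3 = 6. Each orbital carries two spin states, so 6 × 2 = 12 states.

12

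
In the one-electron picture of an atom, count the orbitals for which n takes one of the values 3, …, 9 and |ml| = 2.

Work shell by shell — for each n, count the (l, ml) pairs that satisfy |ml| = 2:
n=3 → 2; n=4 → 4; n=5 → 6; n=6 → 8; n=7 → 10; n=8 → 12; n=9 → 14.
Total orbitals: 2 + 4 + 6 + 8 + 10 + 12 + 14 = 56.

56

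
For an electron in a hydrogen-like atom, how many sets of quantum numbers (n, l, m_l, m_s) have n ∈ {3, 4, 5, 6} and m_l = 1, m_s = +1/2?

14

For each n in the range, tally the orbitals obeying m_l = 1:
n=3 → 2; n=4 → 3; n=5 → 4; n=6 → 5.
Orbitals: 2 + 3 + 4 + 5 = 14. With m_s fixed to +1/2 there is one state per orbital, so 14 states.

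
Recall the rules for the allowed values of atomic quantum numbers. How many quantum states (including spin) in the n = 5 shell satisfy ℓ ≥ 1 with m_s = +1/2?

For n = 5, ℓ ranges over 0 … 4.
Contributions: ℓ=1 → 3; ℓ=2 → 5; ℓ=3 → 7; ℓ=4 → 9.
Orbitals: 3 + 5 + 7 + 9 = 24. With m_s fixed to a single value there is one state per orbital, giving 24 states.

24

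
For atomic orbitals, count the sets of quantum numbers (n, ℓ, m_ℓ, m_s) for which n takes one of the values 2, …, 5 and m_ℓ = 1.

20

For each n in the range, tally the orbitals obeying m_ℓ = 1:
n=2 → 1; n=3 → 2; n=4 → 3; n=5 → 4.
Orbitals: 1 + 2 + 3 + 4 = 10. Including both spin states (m_s = ±1/2) gives 2 × 10 = 20 states.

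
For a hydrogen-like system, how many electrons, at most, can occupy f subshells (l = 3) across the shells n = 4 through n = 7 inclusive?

An f subshell (l = 3) exists for every n ≥ 4, so shells n = 4, 5, 6, 7 each contribute one — 4 subshells.
Since each f subshell holds 2(2·3+1) = 14 electrons, the total is 4 × 14 = 56.

56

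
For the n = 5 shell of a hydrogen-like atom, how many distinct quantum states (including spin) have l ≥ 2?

42

Go through l = 0, …, 4 (the values permitted for n = 5).
Contributions: l=2 → 5; l=3 → 7; l=4 → 9.
Orbitals: 5 + 7 + 9 = 21. Each orbital carries two spin states, so 21 × 2 = 42 states.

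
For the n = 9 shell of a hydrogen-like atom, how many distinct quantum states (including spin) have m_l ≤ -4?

The n = 9 shell has l = 0 through 8; check each.
The (l, m_l) pairs meeting m_l ≤ -4 give: l=4 → 1; l=5 → 2; l=6 → 3; l=7 → 4; l=8 → 5.
Orbitals: 1 + 2 + 3 + 4 + 5 = 15. Each orbital carries two spin states, so 15 × 2 = 30 states.

30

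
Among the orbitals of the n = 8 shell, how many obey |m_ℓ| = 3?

For n = 8, ℓ ranges over 0 … 7.
Orbitals with |m_ℓ| = 3, by ℓ: ℓ=3 → 2; ℓ=4 → 2; ℓ=5 → 2; ℓ=6 → 2; ℓ=7 → 2.
Total orbitals: 2 + 2 + 2 + 2 + 2 = 10.

10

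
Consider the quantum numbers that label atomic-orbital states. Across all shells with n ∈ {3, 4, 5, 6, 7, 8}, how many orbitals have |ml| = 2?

For each n in the range, tally the orbitals obeying |ml| = 2:
n=3 → 2; n=4 → 4; n=5 → 6; n=6 → 8; n=7 → 10; n=8 → 12.
Total orbitals: 2 + 4 + 6 + 8 + 10 + 12 = 42.

42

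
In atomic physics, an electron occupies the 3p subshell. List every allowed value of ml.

The 3p subshell has l = 1, and ml takes every integer from −l to +l. With l = 1 that gives the 3 values -1, 0, 1.

-1, 0, 1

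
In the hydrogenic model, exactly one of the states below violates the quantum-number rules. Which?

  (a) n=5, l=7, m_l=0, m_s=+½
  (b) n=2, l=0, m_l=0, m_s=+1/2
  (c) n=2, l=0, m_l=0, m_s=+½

(a) has l = 7 ≥ n = 5, violating 0 ≤ l ≤ n−1.
The remaining sets (b), (c) satisfy all four rules.

(a)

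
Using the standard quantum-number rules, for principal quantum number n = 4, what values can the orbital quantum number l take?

l is an integer with 0 ≤ l ≤ n−1, so for n = 4: l = 0, 1, 2, 3.

0, 1, 2, 3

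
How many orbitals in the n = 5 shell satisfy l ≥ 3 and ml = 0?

2

The n = 5 shell has l = 0 through 4; check each.
Orbitals with l ≥ 3 and ml = 0, by l: l=3 → 1; l=4 → 1.
Total orbitals: 1 + 1 = 2.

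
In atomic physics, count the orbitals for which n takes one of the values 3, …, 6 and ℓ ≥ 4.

29

For each n in the range, tally the orbitals obeying ℓ ≥ 4:
n=5 → 9; n=6 → 20.
Total orbitals: 9 + 20 = 29.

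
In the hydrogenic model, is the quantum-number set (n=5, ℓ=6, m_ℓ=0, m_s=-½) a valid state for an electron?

Invalid

The orbital quantum number must satisfy 0 ≤ ℓ ≤ n−1. With n = 5 the allowed ℓ values are 0, 1, 2, 3, 4, so ℓ = 6 is out of range.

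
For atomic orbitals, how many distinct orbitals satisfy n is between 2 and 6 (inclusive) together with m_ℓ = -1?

For each n in the range, tally the orbitals obeying m_ℓ = -1:
n=2 → 1; n=3 → 2; n=4 → 3; n=5 → 4; n=6 → 5.
Total orbitals: 1 + 2 + 3 + 4 + 5 = 15.

15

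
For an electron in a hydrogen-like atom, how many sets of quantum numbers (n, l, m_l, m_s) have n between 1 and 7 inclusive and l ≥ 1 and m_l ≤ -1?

Work shell by shell — for each n, count the (l, m_l) pairs that satisfy l ≥ 1 and m_l ≤ -1:
n=2 → 1; n=3 → 3; n=4 → 6; n=5 → 10; n=6 → 15; n=7 → 21.
Orbitals: 1 + 3 + 6 + 10 + 15 + 21 = 56. Including both spin states (m_s = ±1/2) gives 2 × 56 = 112 states.

112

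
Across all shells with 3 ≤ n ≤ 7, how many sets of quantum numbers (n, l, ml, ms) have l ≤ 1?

40

Work shell by shell — for each n, count the (l, ml) pairs that satisfy l ≤ 1:
n=3 → 4; n=4 → 4; n=5 → 4; n=6 → 4; n=7 → 4.
Orbitals: 4 + 4 + 4 + 4 + 4 = 20. Including both spin states (ms = ±1/2) gives 2 × 20 = 40 states.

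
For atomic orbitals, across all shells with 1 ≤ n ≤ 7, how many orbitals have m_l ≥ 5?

4

Per-shell orbital counts meeting the constraint:
n=6 → 1; n=7 → 3.
Total orbitals: 1 + 3 = 4.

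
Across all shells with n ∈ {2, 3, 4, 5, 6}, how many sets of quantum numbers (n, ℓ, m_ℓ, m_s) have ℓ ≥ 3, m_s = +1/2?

50

Treat each shell separately and count matching orbitals:
n=4 → 7; n=5 → 16; n=6 → 27.
Orbitals: 7 + 16 + 27 = 50. With m_s fixed to +1/2 there is one state per orbital, so 50 states.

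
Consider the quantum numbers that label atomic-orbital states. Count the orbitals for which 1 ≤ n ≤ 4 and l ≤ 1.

13

For each n in the range, tally the orbitals obeying l ≤ 1:
n=1 → 1; n=2 → 4; n=3 → 4; n=4 → 4.
Total orbitals: 1 + 4 + 4 + 4 = 13.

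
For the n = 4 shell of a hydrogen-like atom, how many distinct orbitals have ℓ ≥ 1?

15

With n = 4 the allowed ℓ are 0, 1, …, 3.
Contributions: ℓ=1 → 3; ℓ=2 → 5; ℓ=3 → 7.
Total orbitals: 3 + 5 + 7 = 15.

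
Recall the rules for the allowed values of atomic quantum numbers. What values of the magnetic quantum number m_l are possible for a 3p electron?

-1, 0, 1

The 3p subshell has l = 1, and m_l takes every integer from −l to +l. With l = 1 that gives the 3 values -1, 0, 1.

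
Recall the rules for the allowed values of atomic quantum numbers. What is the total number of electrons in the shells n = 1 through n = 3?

28

Shell n has n² orbitals: 1²=1 + 2²=4 + 3²=9 = 14 orbitals.
Two spin states per orbital: 2 × 14 = 28 electrons.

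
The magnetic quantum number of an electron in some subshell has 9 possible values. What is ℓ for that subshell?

ℓ = 4 (g)

m_ℓ ranges over 2ℓ+1 integers, so 2ℓ+1 = 9 ⇒ ℓ = 4.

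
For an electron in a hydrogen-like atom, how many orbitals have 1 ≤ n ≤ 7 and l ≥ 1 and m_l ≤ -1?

Treat each shell separately and count matching orbitals:
n=2 → 1; n=3 → 3; n=4 → 6; n=5 → 10; n=6 → 15; n=7 → 21.
Total orbitals: 1 + 3 + 6 + 10 + 15 + 21 = 56.

56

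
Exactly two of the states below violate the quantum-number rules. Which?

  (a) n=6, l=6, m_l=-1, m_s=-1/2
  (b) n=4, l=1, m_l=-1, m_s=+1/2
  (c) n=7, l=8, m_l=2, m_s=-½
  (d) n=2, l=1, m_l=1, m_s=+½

(a) and (c)

(a) has l = 6 ≥ n = 6, violating 0 ≤ l ≤ n−1.
(c) has l = 8 ≥ n = 7, violating 0 ≤ l ≤ n−1.
The remaining sets (b), (d) satisfy all four rules.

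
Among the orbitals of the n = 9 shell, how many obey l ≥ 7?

The n = 9 shell has l = 0 through 8; check each.
Orbitals with l ≥ 7, by l: l=7 → 15; l=8 → 17.
Total orbitals: 15 + 17 = 32.

32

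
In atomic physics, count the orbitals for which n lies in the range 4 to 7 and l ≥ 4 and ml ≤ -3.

Treat each shell separately and count matching orbitals:
n=5 → 2; n=6 → 5; n=7 → 9.
Total orbitals: 2 + 5 + 9 = 16.

16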